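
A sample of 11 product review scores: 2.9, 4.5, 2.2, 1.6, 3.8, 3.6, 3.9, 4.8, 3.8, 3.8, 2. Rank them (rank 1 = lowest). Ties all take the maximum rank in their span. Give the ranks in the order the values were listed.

Sorted (ascending): 1.6, 2, 2.2, 2.9, 3.6, 3.8, 3.8, 3.8, 3.9, 4.5, 4.8
The 3 values of 3.8 occupy positions 6–8 → each gets rank 8.

4, 10, 3, 1, 8, 5, 9, 11, 8, 8, 2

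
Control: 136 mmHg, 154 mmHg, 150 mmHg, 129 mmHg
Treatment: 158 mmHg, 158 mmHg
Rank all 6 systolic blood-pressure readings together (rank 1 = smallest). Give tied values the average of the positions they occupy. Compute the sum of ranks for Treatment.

11

Sorted (ascending): 129, 136, 150, 154, 158, 158
The 2 values of 158 occupy positions 5–6 → average rank (5+6)/2 = 5.5.
Treatment values → pooled ranks: 158→5.5, 158→5.5
Rank sum = 5.5 + 5.5 = 11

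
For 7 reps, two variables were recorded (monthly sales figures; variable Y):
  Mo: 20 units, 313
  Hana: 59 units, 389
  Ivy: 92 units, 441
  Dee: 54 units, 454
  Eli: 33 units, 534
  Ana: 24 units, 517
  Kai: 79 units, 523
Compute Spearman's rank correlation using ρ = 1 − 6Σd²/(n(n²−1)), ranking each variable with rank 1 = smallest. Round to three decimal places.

Ranks of variable 1: 1, 5, 7, 4, 3, 2, 6
Ranks of variable 2: 1, 2, 3, 4, 7, 5, 6
d = r₁ − r₂: 0, 3, 4, 0, -4, -3, 0
d²: 0, 9, 16, 0, 16, 9, 0; Σd² = 50
ρ = 1 − 6·50/(7·48) = 1 − 300/336 = 0.107

0.107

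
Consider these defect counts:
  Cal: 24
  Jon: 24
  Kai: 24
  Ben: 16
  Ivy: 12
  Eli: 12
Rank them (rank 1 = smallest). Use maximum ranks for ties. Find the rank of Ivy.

2

Sorted (ascending): 12, 12, 16, 24, 24, 24
The 2 values of 12 occupy positions 1–2 → each gets rank 2.
The 3 values of 24 occupy positions 4–6 → each gets rank 6.
Ivy has value 12 → rank 2.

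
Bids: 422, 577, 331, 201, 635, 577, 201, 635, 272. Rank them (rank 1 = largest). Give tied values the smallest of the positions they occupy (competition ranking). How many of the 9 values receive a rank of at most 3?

Sorted (descending): 635, 635, 577, 577, 422, 331, 272, 201, 201
The 2 values of 635 occupy positions 1–2 → each gets rank 1.
The 2 values of 577 occupy positions 3–4 → each gets rank 3.
The 2 values of 201 occupy positions 8–9 → each gets rank 8.
Ranks ≤ 3: {1, 1, 3, 3} → 4 values.

4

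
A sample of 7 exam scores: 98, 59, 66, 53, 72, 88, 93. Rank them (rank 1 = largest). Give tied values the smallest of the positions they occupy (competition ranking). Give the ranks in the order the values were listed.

1, 6, 5, 7, 4, 3, 2

Sorted (descending): 98, 93, 88, 72, 66, 59, 53
No ties — each value takes its position as its rank.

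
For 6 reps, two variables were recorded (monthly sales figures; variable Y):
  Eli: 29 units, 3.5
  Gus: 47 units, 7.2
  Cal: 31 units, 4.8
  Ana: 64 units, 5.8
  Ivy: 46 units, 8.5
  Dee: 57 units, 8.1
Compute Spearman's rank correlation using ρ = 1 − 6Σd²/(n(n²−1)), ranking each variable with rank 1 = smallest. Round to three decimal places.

Ranks of variable 1: 1, 4, 2, 6, 3, 5
Ranks of variable 2: 1, 4, 2, 3, 6, 5
d = r₁ − r₂: 0, 0, 0, 3, -3, 0
d²: 0, 0, 0, 9, 9, 0; Σd² = 18
ρ = 1 − 6·18/(6·35) = 1 − 108/210 = 0.486

0.486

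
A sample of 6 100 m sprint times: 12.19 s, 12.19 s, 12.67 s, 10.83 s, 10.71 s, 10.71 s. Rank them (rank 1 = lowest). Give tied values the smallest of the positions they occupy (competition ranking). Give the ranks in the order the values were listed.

4, 4, 6, 3, 1, 1

Sorted (ascending): 10.71, 10.71, 10.83, 12.19, 12.19, 12.67
The 2 values of 10.71 occupy positions 1–2 → each gets rank 1.
The 2 values of 12.19 occupy positions 4–5 → each gets rank 4.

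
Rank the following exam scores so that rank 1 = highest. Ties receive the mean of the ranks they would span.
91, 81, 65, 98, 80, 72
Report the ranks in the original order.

Sorted (descending): 98, 91, 81, 80, 72, 65
No ties — each value takes its position as its rank.

2, 3, 6, 1, 4, 5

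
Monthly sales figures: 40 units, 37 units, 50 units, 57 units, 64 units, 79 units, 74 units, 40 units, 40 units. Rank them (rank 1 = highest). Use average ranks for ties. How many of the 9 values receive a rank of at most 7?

Sorted (descending): 79, 74, 64, 57, 50, 40, 40, 40, 37
The 3 values of 40 occupy positions 6–8 → average rank 7.
Ranks ≤ 7: {1, 2, 3, 4, 5, 7, 7, 7} → 8 values.

8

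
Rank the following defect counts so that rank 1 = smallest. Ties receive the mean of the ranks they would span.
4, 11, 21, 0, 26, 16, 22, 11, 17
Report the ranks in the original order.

2, 3.5, 7, 1, 9, 5, 8, 3.5, 6

Sorted (ascending): 0, 4, 11, 11, 16, 17, 21, 22, 26
The 2 values of 11 occupy positions 3–4 → average rank (3+4)/2 = 3.5.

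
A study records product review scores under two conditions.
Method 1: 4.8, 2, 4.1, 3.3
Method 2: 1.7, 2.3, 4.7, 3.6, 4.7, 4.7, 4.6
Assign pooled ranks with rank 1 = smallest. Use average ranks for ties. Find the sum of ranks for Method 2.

43

Sorted (ascending): 1.7, 2, 2.3, 3.3, 3.6, 4.1, 4.6, 4.7, 4.7, 4.7, 4.8
The 3 values of 4.7 occupy positions 8–10 → average rank 9.
Method 2 values → pooled ranks: 1.7→1, 2.3→3, 4.7→9, 3.6→5, 4.7→9, 4.7→9, 4.6→7
Rank sum = 1 + 3 + 9 + 5 + 9 + 9 + 7 = 43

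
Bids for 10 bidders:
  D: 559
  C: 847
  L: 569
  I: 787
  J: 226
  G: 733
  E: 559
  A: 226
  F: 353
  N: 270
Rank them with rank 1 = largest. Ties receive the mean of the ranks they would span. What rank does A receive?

Sorted (descending): 847, 787, 733, 569, 559, 559, 353, 270, 226, 226
The 2 values of 559 occupy positions 5–6 → average rank (5+6)/2 = 5.5.
The 2 values of 226 occupy positions 9–10 → average rank (9+10)/2 = 9.5.
A has value 226 → rank 9.5.

9.5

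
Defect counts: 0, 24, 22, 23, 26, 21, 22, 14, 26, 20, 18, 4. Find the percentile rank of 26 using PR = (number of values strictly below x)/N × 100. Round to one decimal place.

83.3

N = 12.
Strictly below 26: 10. Equal to 26: 2.
PR = 10/12 × 100 = 83.3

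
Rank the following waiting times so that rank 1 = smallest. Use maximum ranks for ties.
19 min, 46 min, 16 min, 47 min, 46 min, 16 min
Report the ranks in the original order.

Sorted (ascending): 16, 16, 19, 46, 46, 47
The 2 values of 16 occupy positions 1–2 → each gets rank 2.
The 2 values of 46 occupy positions 4–5 → each gets rank 5.

3, 5, 2, 6, 5, 2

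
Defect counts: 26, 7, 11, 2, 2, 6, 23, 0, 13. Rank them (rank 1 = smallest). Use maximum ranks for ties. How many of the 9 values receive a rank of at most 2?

Sorted (ascending): 0, 2, 2, 6, 7, 11, 13, 23, 26
The 2 values of 2 occupy positions 2–3 → each gets rank 3.
Ranks ≤ 2: {1} → 1 value.

1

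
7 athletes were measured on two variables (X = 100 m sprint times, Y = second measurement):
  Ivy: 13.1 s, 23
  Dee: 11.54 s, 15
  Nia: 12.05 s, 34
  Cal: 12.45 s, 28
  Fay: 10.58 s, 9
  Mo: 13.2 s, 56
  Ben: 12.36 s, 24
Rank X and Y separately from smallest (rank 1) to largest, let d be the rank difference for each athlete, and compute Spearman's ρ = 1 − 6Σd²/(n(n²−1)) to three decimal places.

0.679

Ranks of variable 1: 6, 2, 3, 5, 1, 7, 4
Ranks of variable 2: 3, 2, 6, 5, 1, 7, 4
d = r₁ − r₂: 3, 0, -3, 0, 0, 0, 0
d²: 9, 0, 9, 0, 0, 0, 0; Σd² = 18
ρ = 1 − 6·18/(7·48) = 1 − 108/336 = 0.679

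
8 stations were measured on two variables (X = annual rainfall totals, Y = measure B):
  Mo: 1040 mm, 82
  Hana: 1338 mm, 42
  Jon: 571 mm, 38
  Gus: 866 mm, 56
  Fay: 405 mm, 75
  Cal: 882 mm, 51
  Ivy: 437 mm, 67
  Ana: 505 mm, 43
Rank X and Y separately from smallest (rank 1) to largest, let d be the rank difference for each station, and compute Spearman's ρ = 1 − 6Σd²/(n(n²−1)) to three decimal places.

Ranks of variable 1: 7, 8, 4, 5, 1, 6, 2, 3
Ranks of variable 2: 8, 2, 1, 5, 7, 4, 6, 3
d = r₁ − r₂: -1, 6, 3, 0, -6, 2, -4, 0
d²: 1, 36, 9, 0, 36, 4, 16, 0; Σd² = 102
ρ = 1 − 6·102/(8·63) = 1 − 612/504 = -0.214

-0.214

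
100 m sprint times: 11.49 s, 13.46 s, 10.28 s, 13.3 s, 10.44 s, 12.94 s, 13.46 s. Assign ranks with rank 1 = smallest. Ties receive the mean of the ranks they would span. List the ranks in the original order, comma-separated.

Sorted (ascending): 10.28, 10.44, 11.49, 12.94, 13.3, 13.46, 13.46
The 2 values of 13.46 occupy positions 6–7 → average rank (6+7)/2 = 6.5.

3, 6.5, 1, 5, 2, 4, 6.5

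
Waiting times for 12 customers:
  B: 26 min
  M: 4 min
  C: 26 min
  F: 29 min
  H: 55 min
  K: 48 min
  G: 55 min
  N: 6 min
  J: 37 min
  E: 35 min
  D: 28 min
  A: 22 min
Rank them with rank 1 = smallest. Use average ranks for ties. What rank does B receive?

4.5

Sorted (ascending): 4, 6, 22, 26, 26, 28, 29, 35, 37, 48, 55, 55
The 2 values of 26 occupy positions 4–5 → average rank (4+5)/2 = 4.5.
The 2 values of 55 occupy positions 11–12 → average rank (11+12)/2 = 11.5.
B has value 26 min → rank 4.5.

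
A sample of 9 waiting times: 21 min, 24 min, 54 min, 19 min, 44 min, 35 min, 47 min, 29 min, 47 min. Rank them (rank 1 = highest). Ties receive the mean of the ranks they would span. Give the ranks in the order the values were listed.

Sorted (descending): 54, 47, 47, 44, 35, 29, 24, 21, 19
The 2 values of 47 occupy positions 2–3 → average rank (2+3)/2 = 2.5.

8, 7, 1, 9, 4, 5, 2.5, 6, 2.5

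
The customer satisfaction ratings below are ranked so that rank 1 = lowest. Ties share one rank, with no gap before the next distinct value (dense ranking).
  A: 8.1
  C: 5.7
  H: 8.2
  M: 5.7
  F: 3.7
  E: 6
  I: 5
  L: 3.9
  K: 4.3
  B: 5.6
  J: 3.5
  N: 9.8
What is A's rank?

Sorted (ascending): 3.5, 3.7, 3.9, 4.3, 5, 5.6, 5.7, 5.7, 6, 8.1, 8.2, 9.8
The 2 values of 5.7 share dense rank 7.
Remaining distinct values take the next consecutive integers.
A has value 8.1 → rank 9.

9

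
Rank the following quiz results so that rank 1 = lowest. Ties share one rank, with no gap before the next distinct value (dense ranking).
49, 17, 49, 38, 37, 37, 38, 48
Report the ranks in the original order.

Sorted (ascending): 17, 37, 37, 38, 38, 48, 49, 49
The 2 values of 37 share dense rank 2.
The 2 values of 38 share dense rank 3.
The 2 values of 49 share dense rank 5.
Remaining distinct values take the next consecutive integers.

5, 1, 5, 3, 2, 2, 3, 4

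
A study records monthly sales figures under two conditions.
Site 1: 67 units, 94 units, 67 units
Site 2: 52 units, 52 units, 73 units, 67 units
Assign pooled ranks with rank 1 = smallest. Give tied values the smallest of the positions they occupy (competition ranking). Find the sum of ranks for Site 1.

13

Sorted (ascending): 52, 52, 67, 67, 67, 73, 94
The 2 values of 52 occupy positions 1–2 → each gets rank 1.
The 3 values of 67 occupy positions 3–5 → each gets rank 3.
Site 1 values → pooled ranks: 67→3, 94→7, 67→3
Rank sum = 3 + 7 + 3 = 13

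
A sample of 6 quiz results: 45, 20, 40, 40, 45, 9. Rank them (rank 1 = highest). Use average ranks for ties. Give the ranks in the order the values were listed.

1.5, 5, 3.5, 3.5, 1.5, 6

Sorted (descending): 45, 45, 40, 40, 20, 9
The 2 values of 45 occupy positions 1–2 → average rank (1+2)/2 = 1.5.
The 2 values of 40 occupy positions 3–4 → average rank (3+4)/2 = 3.5.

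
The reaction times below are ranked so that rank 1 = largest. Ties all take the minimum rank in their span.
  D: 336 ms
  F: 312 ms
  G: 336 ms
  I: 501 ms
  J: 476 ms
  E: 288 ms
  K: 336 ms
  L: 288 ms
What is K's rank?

3

Sorted (descending): 501, 476, 336, 336, 336, 312, 288, 288
The 3 values of 336 occupy positions 3–5 → each gets rank 3.
The 2 values of 288 occupy positions 7–8 → each gets rank 7.
K has value 336 ms → rank 3.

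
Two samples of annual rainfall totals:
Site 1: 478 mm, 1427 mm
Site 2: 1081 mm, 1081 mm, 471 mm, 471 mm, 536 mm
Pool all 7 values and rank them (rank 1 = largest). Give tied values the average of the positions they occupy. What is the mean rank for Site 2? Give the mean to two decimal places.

Sorted (descending): 1427, 1081, 1081, 536, 478, 471, 471
The 2 values of 1081 occupy positions 2–3 → average rank (2+3)/2 = 2.5.
The 2 values of 471 occupy positions 6–7 → average rank (6+7)/2 = 6.5.
Site 2 values → pooled ranks: 1081→2.5, 1081→2.5, 471→6.5, 471→6.5, 536→4
Mean rank = (2.5 + 2.5 + 6.5 + 6.5 + 4) / 5 = 4.40

4.40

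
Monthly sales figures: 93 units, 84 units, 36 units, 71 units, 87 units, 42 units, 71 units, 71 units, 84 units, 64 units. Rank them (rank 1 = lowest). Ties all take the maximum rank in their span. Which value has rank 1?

36

Sorted (ascending): 36, 42, 64, 71, 71, 71, 84, 84, 87, 93
The 3 values of 71 occupy positions 4–6 → each gets rank 6.
The 2 values of 84 occupy positions 7–8 → each gets rank 8.
Rank 1 → value 36.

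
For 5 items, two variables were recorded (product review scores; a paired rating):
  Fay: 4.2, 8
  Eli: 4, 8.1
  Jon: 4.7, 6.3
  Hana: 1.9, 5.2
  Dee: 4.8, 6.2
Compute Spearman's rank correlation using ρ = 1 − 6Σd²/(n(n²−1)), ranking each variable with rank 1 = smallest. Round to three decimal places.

Ranks of variable 1: 3, 2, 4, 1, 5
Ranks of variable 2: 4, 5, 3, 1, 2
d = r₁ − r₂: -1, -3, 1, 0, 3
d²: 1, 9, 1, 0, 9; Σd² = 20
ρ = 1 − 6·20/(5·24) = 1 − 120/120 = 0.000

0.000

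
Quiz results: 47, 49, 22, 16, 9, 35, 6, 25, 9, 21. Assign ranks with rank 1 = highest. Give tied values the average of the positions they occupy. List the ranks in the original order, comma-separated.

2, 1, 5, 7, 8.5, 3, 10, 4, 8.5, 6

Sorted (descending): 49, 47, 35, 25, 22, 21, 16, 9, 9, 6
The 2 values of 9 occupy positions 8–9 → average rank (8+9)/2 = 8.5.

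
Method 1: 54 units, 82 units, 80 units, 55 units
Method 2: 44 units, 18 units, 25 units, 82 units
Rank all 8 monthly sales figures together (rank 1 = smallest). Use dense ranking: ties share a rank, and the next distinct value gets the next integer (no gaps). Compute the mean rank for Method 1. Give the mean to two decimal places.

Sorted (ascending): 18, 25, 44, 54, 55, 80, 82, 82
The 2 values of 82 share dense rank 7.
Remaining distinct values take the next consecutive integers.
Method 1 values → pooled ranks: 54→4, 82→7, 80→6, 55→5
Mean rank = (4 + 7 + 6 + 5) / 4 = 5.50

5.50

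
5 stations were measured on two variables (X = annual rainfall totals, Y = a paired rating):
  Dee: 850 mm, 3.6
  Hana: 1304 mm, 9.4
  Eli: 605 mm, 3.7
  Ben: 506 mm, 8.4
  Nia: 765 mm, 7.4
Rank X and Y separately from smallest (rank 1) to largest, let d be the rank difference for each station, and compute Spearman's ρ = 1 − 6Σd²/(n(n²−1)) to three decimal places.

Ranks of variable 1: 4, 5, 2, 1, 3
Ranks of variable 2: 1, 5, 2, 4, 3
d = r₁ − r₂: 3, 0, 0, -3, 0
d²: 9, 0, 0, 9, 0; Σd² = 18
ρ = 1 − 6·18/(5·24) = 1 − 108/120 = 0.100

0.100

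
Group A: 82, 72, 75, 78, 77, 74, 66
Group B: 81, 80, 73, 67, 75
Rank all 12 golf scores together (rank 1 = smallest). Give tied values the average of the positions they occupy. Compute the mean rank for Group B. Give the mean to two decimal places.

Sorted (ascending): 66, 67, 72, 73, 74, 75, 75, 77, 78, 80, 81, 82
The 2 values of 75 occupy positions 6–7 → average rank (6+7)/2 = 6.5.
Group B values → pooled ranks: 81→11, 80→10, 73→4, 67→2, 75→6.5
Mean rank = (11 + 10 + 4 + 2 + 6.5) / 5 = 6.70

6.70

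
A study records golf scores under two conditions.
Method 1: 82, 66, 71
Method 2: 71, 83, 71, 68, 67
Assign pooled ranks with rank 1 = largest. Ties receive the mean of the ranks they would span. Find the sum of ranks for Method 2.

22

Sorted (descending): 83, 82, 71, 71, 71, 68, 67, 66
The 3 values of 71 occupy positions 3–5 → average rank 4.
Method 2 values → pooled ranks: 71→4, 83→1, 71→4, 68→6, 67→7
Rank sum = 4 + 1 + 4 + 6 + 7 = 22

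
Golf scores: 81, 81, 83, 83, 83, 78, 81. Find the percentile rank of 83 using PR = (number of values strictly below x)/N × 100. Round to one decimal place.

57.1

N = 7.
Strictly below 83: 4. Equal to 83: 3.
PR = 4/7 × 100 = 57.1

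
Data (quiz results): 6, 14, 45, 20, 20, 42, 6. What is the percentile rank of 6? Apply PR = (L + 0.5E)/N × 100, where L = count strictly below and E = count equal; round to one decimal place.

N = 7.
Strictly below 6: 0. Equal to 6: 2.
PR = (0 + 0.5·2)/7 × 100 = 14.3

14.3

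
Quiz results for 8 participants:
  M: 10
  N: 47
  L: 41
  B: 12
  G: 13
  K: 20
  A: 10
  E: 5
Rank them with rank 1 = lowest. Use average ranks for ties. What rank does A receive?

2.5

Sorted (ascending): 5, 10, 10, 12, 13, 20, 41, 47
The 2 values of 10 occupy positions 2–3 → average rank (2+3)/2 = 2.5.
A has value 10 → rank 2.5.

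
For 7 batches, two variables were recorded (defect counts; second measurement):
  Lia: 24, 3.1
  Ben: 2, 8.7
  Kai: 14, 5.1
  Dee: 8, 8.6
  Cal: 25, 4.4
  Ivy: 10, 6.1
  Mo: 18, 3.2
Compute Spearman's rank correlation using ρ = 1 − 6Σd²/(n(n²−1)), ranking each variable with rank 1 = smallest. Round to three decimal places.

-0.893

Ranks of variable 1: 6, 1, 4, 2, 7, 3, 5
Ranks of variable 2: 1, 7, 4, 6, 3, 5, 2
d = r₁ − r₂: 5, -6, 0, -4, 4, -2, 3
d²: 25, 36, 0, 16, 16, 4, 9; Σd² = 106
ρ = 1 − 6·106/(7·48) = 1 − 636/336 = -0.893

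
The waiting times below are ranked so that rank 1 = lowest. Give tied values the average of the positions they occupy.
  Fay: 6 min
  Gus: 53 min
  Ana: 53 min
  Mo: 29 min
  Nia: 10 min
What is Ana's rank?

Sorted (ascending): 6, 10, 29, 53, 53
The 2 values of 53 occupy positions 4–5 → average rank (4+5)/2 = 4.5.
Ana has value 53 min → rank 4.5.

4.5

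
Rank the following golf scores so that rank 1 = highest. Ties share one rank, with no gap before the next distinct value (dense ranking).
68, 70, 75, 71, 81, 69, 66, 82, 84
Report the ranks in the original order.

Sorted (descending): 84, 82, 81, 75, 71, 70, 69, 68, 66
No ties — each value takes its position as its rank.

8, 6, 4, 5, 3, 7, 9, 2, 1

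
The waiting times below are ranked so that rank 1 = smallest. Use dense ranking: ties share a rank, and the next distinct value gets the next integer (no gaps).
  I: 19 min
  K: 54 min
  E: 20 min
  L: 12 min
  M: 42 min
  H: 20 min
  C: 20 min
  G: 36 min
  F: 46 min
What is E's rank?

3

Sorted (ascending): 12, 19, 20, 20, 20, 36, 42, 46, 54
The 3 values of 20 share dense rank 3.
Remaining distinct values take the next consecutive integers.
E has value 20 min → rank 3.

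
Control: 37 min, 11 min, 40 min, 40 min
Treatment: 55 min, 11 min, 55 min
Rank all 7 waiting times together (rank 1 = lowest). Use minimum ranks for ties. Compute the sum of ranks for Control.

12

Sorted (ascending): 11, 11, 37, 40, 40, 55, 55
The 2 values of 11 occupy positions 1–2 → each gets rank 1.
The 2 values of 40 occupy positions 4–5 → each gets rank 4.
The 2 values of 55 occupy positions 6–7 → each gets rank 6.
Control values → pooled ranks: 37→3, 11→1, 40→4, 40→4
Rank sum = 3 + 1 + 4 + 4 = 12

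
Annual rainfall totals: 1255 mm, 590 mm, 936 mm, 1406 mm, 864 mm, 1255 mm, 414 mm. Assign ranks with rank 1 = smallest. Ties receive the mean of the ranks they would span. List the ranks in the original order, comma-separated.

Sorted (ascending): 414, 590, 864, 936, 1255, 1255, 1406
The 2 values of 1255 occupy positions 5–6 → average rank (5+6)/2 = 5.5.

5.5, 2, 4, 7, 3, 5.5, 1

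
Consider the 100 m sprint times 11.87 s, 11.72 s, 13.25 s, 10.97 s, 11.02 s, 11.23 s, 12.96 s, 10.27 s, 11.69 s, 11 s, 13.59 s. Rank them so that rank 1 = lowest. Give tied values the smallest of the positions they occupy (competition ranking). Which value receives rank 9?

Sorted (ascending): 10.27, 10.97, 11, 11.02, 11.23, 11.69, 11.72, 11.87, 12.96, 13.25, 13.59
No ties — each value takes its position as its rank.
Rank 9 → value 12.96.

12.96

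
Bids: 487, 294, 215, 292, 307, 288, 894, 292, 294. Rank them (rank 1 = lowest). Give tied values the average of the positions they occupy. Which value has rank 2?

288

Sorted (ascending): 215, 288, 292, 292, 294, 294, 307, 487, 894
The 2 values of 292 occupy positions 3–4 → average rank (3+4)/2 = 3.5.
The 2 values of 294 occupy positions 5–6 → average rank (5+6)/2 = 5.5.
Rank 2 → value 288.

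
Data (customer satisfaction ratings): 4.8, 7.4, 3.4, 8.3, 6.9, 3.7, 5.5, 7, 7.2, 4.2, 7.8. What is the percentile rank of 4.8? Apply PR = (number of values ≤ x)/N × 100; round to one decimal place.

N = 11.
Strictly below 4.8: 3. Equal to 4.8: 1.
PR = 4/11 × 100 = 36.4

36.4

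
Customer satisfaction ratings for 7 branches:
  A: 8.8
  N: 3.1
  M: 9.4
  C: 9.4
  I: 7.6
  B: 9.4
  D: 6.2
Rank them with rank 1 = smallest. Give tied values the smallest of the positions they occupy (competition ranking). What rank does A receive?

Sorted (ascending): 3.1, 6.2, 7.6, 8.8, 9.4, 9.4, 9.4
The 3 values of 9.4 occupy positions 5–7 → each gets rank 5.
A has value 8.8 → rank 4.

4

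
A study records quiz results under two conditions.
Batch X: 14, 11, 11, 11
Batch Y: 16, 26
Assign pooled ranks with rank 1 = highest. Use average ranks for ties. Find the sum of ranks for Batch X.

18

Sorted (descending): 26, 16, 14, 11, 11, 11
The 3 values of 11 occupy positions 4–6 → average rank 5.
Batch X values → pooled ranks: 14→3, 11→5, 11→5, 11→5
Rank sum = 3 + 5 + 5 + 5 = 18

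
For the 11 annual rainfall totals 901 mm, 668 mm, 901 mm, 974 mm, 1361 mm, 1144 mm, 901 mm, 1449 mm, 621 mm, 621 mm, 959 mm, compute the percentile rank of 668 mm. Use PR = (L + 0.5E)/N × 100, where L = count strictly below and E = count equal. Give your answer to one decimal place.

N = 11.
Strictly below 668: 2. Equal to 668: 1.
PR = (2 + 0.5·1)/11 × 100 = 22.7

22.7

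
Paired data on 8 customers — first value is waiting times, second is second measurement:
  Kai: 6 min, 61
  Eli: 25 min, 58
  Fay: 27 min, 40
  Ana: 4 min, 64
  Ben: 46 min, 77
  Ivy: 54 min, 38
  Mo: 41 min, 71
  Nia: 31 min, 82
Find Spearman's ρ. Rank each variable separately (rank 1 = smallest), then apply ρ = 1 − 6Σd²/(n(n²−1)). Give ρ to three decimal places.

Ranks of variable 1: 2, 3, 4, 1, 7, 8, 6, 5
Ranks of variable 2: 4, 3, 2, 5, 7, 1, 6, 8
d = r₁ − r₂: -2, 0, 2, -4, 0, 7, 0, -3
d²: 4, 0, 4, 16, 0, 49, 0, 9; Σd² = 82
ρ = 1 − 6·82/(8·63) = 1 − 492/504 = 0.024

0.024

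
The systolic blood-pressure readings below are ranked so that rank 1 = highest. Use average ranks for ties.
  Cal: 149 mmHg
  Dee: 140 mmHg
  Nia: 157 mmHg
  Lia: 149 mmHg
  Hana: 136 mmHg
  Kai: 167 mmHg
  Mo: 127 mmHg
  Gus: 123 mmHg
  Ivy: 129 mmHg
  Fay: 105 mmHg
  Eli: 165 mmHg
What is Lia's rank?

Sorted (descending): 167, 165, 157, 149, 149, 140, 136, 129, 127, 123, 105
The 2 values of 149 occupy positions 4–5 → average rank (4+5)/2 = 4.5.
Lia has value 149 mmHg → rank 4.5.

4.5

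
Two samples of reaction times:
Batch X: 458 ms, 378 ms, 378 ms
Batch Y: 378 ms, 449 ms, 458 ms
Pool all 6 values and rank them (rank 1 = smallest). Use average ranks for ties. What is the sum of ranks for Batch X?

9.5

Sorted (ascending): 378, 378, 378, 449, 458, 458
The 3 values of 378 occupy positions 1–3 → average rank 2.
The 2 values of 458 occupy positions 5–6 → average rank (5+6)/2 = 5.5.
Batch X values → pooled ranks: 458→5.5, 378→2, 378→2
Rank sum = 5.5 + 2 + 2 = 9.5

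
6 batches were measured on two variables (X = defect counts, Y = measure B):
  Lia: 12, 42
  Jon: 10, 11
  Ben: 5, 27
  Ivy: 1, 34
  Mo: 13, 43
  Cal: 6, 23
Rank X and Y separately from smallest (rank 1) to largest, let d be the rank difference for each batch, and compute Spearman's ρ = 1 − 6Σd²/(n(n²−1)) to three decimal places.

0.429

Ranks of variable 1: 5, 4, 2, 1, 6, 3
Ranks of variable 2: 5, 1, 3, 4, 6, 2
d = r₁ − r₂: 0, 3, -1, -3, 0, 1
d²: 0, 9, 1, 9, 0, 1; Σd² = 20
ρ = 1 − 6·20/(6·35) = 1 − 120/210 = 0.429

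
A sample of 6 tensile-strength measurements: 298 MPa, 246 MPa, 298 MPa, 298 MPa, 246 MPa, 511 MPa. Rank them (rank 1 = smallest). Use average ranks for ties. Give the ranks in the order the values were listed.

Sorted (ascending): 246, 246, 298, 298, 298, 511
The 2 values of 246 occupy positions 1–2 → average rank (1+2)/2 = 1.5.
The 3 values of 298 occupy positions 3–5 → average rank 4.

4, 1.5, 4, 4, 1.5, 6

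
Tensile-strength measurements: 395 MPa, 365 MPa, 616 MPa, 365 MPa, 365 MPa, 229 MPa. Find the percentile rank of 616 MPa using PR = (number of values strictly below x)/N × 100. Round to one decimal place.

N = 6.
Strictly below 616: 5. Equal to 616: 1.
PR = 5/6 × 100 = 83.3

83.3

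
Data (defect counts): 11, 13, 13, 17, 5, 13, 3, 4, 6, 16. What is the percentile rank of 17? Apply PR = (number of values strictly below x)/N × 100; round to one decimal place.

N = 10.
Strictly below 17: 9. Equal to 17: 1.
PR = 9/10 × 100 = 90.0

90.0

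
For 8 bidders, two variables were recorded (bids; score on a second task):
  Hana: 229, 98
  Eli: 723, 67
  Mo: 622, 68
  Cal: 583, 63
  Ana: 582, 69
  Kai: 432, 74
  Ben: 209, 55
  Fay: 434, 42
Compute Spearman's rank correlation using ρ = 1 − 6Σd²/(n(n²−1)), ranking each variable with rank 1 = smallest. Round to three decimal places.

-0.095

Ranks of variable 1: 2, 8, 7, 6, 5, 3, 1, 4
Ranks of variable 2: 8, 4, 5, 3, 6, 7, 2, 1
d = r₁ − r₂: -6, 4, 2, 3, -1, -4, -1, 3
d²: 36, 16, 4, 9, 1, 16, 1, 9; Σd² = 92
ρ = 1 − 6·92/(8·63) = 1 − 552/504 = -0.095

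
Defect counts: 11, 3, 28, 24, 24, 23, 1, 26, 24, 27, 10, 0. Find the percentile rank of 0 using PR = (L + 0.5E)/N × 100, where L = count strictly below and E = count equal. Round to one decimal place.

4.2

N = 12.
Strictly below 0: 0. Equal to 0: 1.
PR = (0 + 0.5·1)/12 × 100 = 4.2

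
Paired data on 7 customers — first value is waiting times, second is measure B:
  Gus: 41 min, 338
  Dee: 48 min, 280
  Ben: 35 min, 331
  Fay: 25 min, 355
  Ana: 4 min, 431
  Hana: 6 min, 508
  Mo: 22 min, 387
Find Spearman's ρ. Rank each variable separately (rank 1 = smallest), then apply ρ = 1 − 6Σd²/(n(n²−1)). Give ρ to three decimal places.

Ranks of variable 1: 6, 7, 5, 4, 1, 2, 3
Ranks of variable 2: 3, 1, 2, 4, 6, 7, 5
d = r₁ − r₂: 3, 6, 3, 0, -5, -5, -2
d²: 9, 36, 9, 0, 25, 25, 4; Σd² = 108
ρ = 1 − 6·108/(7·48) = 1 − 648/336 = -0.929

-0.929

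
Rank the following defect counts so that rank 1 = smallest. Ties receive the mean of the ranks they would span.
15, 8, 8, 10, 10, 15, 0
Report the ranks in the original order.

Sorted (ascending): 0, 8, 8, 10, 10, 15, 15
The 2 values of 8 occupy positions 2–3 → average rank (2+3)/2 = 2.5.
The 2 values of 10 occupy positions 4–5 → average rank (4+5)/2 = 4.5.
The 2 values of 15 occupy positions 6–7 → average rank (6+7)/2 = 6.5.

6.5, 2.5, 2.5, 4.5, 4.5, 6.5, 1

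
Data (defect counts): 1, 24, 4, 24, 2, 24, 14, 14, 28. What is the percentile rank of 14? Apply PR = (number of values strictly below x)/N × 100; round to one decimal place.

33.3

N = 9.
Strictly below 14: 3. Equal to 14: 2.
PR = 3/9 × 100 = 33.3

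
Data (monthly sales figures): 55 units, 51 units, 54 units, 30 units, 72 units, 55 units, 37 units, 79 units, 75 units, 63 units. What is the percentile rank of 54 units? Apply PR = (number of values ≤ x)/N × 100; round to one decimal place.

N = 10.
Strictly below 54: 3. Equal to 54: 1.
PR = 4/10 × 100 = 40.0

40.0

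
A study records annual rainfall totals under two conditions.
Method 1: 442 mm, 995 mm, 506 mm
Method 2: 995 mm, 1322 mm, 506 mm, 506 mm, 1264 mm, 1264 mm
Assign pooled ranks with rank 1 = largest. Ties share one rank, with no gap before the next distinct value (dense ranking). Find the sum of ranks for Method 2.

Sorted (descending): 1322, 1264, 1264, 995, 995, 506, 506, 506, 442
The 2 values of 1264 share dense rank 2.
The 2 values of 995 share dense rank 3.
The 3 values of 506 share dense rank 4.
Remaining distinct values take the next consecutive integers.
Method 2 values → pooled ranks: 995→3, 1322→1, 506→4, 506→4, 1264→2, 1264→2
Rank sum = 3 + 1 + 4 + 4 + 2 + 2 = 16

16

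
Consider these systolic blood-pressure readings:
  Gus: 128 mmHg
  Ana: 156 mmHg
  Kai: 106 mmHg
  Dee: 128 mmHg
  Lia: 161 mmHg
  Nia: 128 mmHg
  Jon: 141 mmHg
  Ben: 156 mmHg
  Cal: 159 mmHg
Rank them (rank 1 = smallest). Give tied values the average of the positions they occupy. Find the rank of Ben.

6.5

Sorted (ascending): 106, 128, 128, 128, 141, 156, 156, 159, 161
The 3 values of 128 occupy positions 2–4 → average rank 3.
The 2 values of 156 occupy positions 6–7 → average rank (6+7)/2 = 6.5.
Ben has value 156 mmHg → rank 6.5.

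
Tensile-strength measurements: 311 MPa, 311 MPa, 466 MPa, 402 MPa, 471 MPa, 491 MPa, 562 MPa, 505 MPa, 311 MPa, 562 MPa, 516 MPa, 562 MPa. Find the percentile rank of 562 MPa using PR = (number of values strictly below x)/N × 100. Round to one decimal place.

75.0

N = 12.
Strictly below 562: 9. Equal to 562: 3.
PR = 9/12 × 100 = 75.0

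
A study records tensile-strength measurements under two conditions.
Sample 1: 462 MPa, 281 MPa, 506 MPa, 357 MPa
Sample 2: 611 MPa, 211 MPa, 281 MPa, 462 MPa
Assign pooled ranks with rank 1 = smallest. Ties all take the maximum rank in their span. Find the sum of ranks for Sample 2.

18

Sorted (ascending): 211, 281, 281, 357, 462, 462, 506, 611
The 2 values of 281 occupy positions 2–3 → each gets rank 3.
The 2 values of 462 occupy positions 5–6 → each gets rank 6.
Sample 2 values → pooled ranks: 611→8, 211→1, 281→3, 462→6
Rank sum = 8 + 1 + 3 + 6 = 18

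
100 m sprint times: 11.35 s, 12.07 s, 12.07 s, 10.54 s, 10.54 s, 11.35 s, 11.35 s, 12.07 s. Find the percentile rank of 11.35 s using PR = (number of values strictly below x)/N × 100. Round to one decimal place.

25.0

N = 8.
Strictly below 11.35: 2. Equal to 11.35: 3.
PR = 2/8 × 100 = 25.0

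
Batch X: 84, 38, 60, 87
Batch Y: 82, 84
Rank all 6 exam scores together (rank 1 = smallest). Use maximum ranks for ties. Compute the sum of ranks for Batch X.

Sorted (ascending): 38, 60, 82, 84, 84, 87
The 2 values of 84 occupy positions 4–5 → each gets rank 5.
Batch X values → pooled ranks: 84→5, 38→1, 60→2, 87→6
Rank sum = 5 + 1 + 2 + 6 = 14

14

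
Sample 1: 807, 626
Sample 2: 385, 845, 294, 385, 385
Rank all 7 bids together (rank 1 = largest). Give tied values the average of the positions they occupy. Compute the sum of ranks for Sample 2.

23

Sorted (descending): 845, 807, 626, 385, 385, 385, 294
The 3 values of 385 occupy positions 4–6 → average rank 5.
Sample 2 values → pooled ranks: 385→5, 845→1, 294→7, 385→5, 385→5
Rank sum = 5 + 1 + 7 + 5 + 5 = 23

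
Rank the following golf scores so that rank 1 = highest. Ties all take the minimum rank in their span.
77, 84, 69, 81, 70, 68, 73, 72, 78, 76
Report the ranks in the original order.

Sorted (descending): 84, 81, 78, 77, 76, 73, 72, 70, 69, 68
No ties — each value takes its position as its rank.

4, 1, 9, 2, 8, 10, 6, 7, 3, 5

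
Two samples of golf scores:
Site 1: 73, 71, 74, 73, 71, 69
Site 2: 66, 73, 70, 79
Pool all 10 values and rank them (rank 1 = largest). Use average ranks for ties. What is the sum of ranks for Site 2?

23

Sorted (descending): 79, 74, 73, 73, 73, 71, 71, 70, 69, 66
The 3 values of 73 occupy positions 3–5 → average rank 4.
The 2 values of 71 occupy positions 6–7 → average rank (6+7)/2 = 6.5.
Site 2 values → pooled ranks: 66→10, 73→4, 70→8, 79→1
Rank sum = 10 + 4 + 8 + 1 = 23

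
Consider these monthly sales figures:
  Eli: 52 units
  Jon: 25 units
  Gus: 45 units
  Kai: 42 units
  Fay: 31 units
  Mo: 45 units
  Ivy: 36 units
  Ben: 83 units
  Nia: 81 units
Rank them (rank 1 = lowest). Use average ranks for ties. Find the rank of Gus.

5.5

Sorted (ascending): 25, 31, 36, 42, 45, 45, 52, 81, 83
The 2 values of 45 occupy positions 5–6 → average rank (5+6)/2 = 5.5.
Gus has value 45 units → rank 5.5.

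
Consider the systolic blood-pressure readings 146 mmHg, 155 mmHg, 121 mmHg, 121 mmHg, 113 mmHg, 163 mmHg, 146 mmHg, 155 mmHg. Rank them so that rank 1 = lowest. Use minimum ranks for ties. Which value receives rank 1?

Sorted (ascending): 113, 121, 121, 146, 146, 155, 155, 163
The 2 values of 121 occupy positions 2–3 → each gets rank 2.
The 2 values of 146 occupy positions 4–5 → each gets rank 4.
The 2 values of 155 occupy positions 6–7 → each gets rank 6.
Rank 1 → value 113.

113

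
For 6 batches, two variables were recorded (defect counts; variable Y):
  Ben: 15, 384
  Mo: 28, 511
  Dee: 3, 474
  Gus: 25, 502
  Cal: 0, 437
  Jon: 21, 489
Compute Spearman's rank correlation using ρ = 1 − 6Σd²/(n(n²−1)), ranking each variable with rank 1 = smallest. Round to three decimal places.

0.829

Ranks of variable 1: 3, 6, 2, 5, 1, 4
Ranks of variable 2: 1, 6, 3, 5, 2, 4
d = r₁ − r₂: 2, 0, -1, 0, -1, 0
d²: 4, 0, 1, 0, 1, 0; Σd² = 6
ρ = 1 − 6·6/(6·35) = 1 − 36/210 = 0.829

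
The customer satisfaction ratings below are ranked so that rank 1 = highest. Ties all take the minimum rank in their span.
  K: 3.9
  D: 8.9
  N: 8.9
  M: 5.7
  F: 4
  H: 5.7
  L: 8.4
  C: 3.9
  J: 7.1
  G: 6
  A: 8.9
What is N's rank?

1

Sorted (descending): 8.9, 8.9, 8.9, 8.4, 7.1, 6, 5.7, 5.7, 4, 3.9, 3.9
The 3 values of 8.9 occupy positions 1–3 → each gets rank 1.
The 2 values of 5.7 occupy positions 7–8 → each gets rank 7.
The 2 values of 3.9 occupy positions 10–11 → each gets rank 10.
N has value 8.9 → rank 1.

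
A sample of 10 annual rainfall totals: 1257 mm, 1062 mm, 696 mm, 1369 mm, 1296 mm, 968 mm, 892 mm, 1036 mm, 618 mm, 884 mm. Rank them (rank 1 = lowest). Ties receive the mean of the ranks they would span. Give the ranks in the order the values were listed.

Sorted (ascending): 618, 696, 884, 892, 968, 1036, 1062, 1257, 1296, 1369
No ties — each value takes its position as its rank.

8, 7, 2, 10, 9, 5, 4, 6, 1, 3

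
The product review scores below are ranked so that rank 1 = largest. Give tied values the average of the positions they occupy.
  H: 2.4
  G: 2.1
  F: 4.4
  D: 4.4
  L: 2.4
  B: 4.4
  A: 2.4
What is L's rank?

5

Sorted (descending): 4.4, 4.4, 4.4, 2.4, 2.4, 2.4, 2.1
The 3 values of 4.4 occupy positions 1–3 → average rank 2.
The 3 values of 2.4 occupy positions 4–6 → average rank 5.
L has value 2.4 → rank 5.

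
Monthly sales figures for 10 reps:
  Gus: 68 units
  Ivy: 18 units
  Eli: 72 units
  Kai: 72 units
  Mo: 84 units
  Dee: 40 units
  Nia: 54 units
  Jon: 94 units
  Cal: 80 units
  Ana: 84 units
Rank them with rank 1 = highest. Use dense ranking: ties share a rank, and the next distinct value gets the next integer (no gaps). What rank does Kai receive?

4

Sorted (descending): 94, 84, 84, 80, 72, 72, 68, 54, 40, 18
The 2 values of 84 share dense rank 2.
The 2 values of 72 share dense rank 4.
Remaining distinct values take the next consecutive integers.
Kai has value 72 units → rank 4.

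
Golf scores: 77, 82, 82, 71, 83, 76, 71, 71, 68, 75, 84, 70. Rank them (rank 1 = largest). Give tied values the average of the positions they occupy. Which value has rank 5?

77

Sorted (descending): 84, 83, 82, 82, 77, 76, 75, 71, 71, 71, 70, 68
The 2 values of 82 occupy positions 3–4 → average rank (3+4)/2 = 3.5.
The 3 values of 71 occupy positions 8–10 → average rank 9.
Rank 5 → value 77.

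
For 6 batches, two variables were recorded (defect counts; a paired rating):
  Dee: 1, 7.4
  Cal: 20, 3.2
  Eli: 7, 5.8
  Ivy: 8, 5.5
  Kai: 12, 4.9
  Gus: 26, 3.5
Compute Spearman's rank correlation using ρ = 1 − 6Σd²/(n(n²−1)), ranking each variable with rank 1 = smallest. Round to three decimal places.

-0.943

Ranks of variable 1: 1, 5, 2, 3, 4, 6
Ranks of variable 2: 6, 1, 5, 4, 3, 2
d = r₁ − r₂: -5, 4, -3, -1, 1, 4
d²: 25, 16, 9, 1, 1, 16; Σd² = 68
ρ = 1 − 6·68/(6·35) = 1 − 408/210 = -0.943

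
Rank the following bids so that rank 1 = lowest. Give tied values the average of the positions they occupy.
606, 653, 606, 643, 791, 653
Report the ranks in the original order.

1.5, 4.5, 1.5, 3, 6, 4.5

Sorted (ascending): 606, 606, 643, 653, 653, 791
The 2 values of 606 occupy positions 1–2 → average rank (1+2)/2 = 1.5.
The 2 values of 653 occupy positions 4–5 → average rank (4+5)/2 = 4.5.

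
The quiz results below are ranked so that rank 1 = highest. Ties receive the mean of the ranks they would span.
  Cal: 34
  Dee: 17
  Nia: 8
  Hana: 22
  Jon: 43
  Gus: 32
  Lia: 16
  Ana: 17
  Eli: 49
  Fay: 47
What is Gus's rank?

Sorted (descending): 49, 47, 43, 34, 32, 22, 17, 17, 16, 8
The 2 values of 17 occupy positions 7–8 → average rank (7+8)/2 = 7.5.
Gus has value 32 → rank 5.

5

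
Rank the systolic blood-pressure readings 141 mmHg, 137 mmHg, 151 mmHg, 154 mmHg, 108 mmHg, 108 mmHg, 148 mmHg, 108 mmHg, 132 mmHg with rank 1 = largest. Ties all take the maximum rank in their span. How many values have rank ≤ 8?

6

Sorted (descending): 154, 151, 148, 141, 137, 132, 108, 108, 108
The 3 values of 108 occupy positions 7–9 → each gets rank 9.
Ranks ≤ 8: {1, 2, 3, 4, 5, 6} → 6 values.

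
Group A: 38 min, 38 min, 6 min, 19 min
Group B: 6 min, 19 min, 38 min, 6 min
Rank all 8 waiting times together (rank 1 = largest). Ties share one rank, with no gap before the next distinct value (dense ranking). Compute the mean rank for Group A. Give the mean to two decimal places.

1.75

Sorted (descending): 38, 38, 38, 19, 19, 6, 6, 6
The 3 values of 38 share dense rank 1.
The 2 values of 19 share dense rank 2.
The 3 values of 6 share dense rank 3.
Group A values → pooled ranks: 38→1, 38→1, 6→3, 19→2
Mean rank = (1 + 1 + 3 + 2) / 4 = 1.75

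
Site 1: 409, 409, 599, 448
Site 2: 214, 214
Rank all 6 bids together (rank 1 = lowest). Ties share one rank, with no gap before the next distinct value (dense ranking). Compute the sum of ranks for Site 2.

Sorted (ascending): 214, 214, 409, 409, 448, 599
The 2 values of 214 share dense rank 1.
The 2 values of 409 share dense rank 2.
Remaining distinct values take the next consecutive integers.
Site 2 values → pooled ranks: 214→1, 214→1
Rank sum = 1 + 1 = 2

2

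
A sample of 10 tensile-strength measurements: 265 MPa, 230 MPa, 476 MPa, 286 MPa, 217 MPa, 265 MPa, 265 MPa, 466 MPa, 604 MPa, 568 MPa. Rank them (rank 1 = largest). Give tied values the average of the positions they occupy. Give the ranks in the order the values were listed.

Sorted (descending): 604, 568, 476, 466, 286, 265, 265, 265, 230, 217
The 3 values of 265 occupy positions 6–8 → average rank 7.

7, 9, 3, 5, 10, 7, 7, 4, 1, 2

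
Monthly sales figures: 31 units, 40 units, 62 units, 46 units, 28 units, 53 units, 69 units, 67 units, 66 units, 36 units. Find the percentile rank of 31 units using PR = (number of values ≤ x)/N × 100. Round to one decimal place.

20.0

N = 10.
Strictly below 31: 1. Equal to 31: 1.
PR = 2/10 × 100 = 20.0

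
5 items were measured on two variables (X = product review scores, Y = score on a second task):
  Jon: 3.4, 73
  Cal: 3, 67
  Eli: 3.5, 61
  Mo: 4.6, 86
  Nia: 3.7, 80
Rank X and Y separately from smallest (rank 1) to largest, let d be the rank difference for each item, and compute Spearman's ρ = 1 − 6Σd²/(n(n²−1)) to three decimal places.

Ranks of variable 1: 2, 1, 3, 5, 4
Ranks of variable 2: 3, 2, 1, 5, 4
d = r₁ − r₂: -1, -1, 2, 0, 0
d²: 1, 1, 4, 0, 0; Σd² = 6
ρ = 1 − 6·6/(5·24) = 1 − 36/120 = 0.700

0.700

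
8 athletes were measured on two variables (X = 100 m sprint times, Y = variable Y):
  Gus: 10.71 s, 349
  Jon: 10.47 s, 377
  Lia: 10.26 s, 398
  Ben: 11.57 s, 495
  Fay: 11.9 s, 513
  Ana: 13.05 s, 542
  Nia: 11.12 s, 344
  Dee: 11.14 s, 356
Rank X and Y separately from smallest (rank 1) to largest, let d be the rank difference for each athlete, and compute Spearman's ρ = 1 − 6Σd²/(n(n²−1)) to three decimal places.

0.595

Ranks of variable 1: 3, 2, 1, 6, 7, 8, 4, 5
Ranks of variable 2: 2, 4, 5, 6, 7, 8, 1, 3
d = r₁ − r₂: 1, -2, -4, 0, 0, 0, 3, 2
d²: 1, 4, 16, 0, 0, 0, 9, 4; Σd² = 34
ρ = 1 − 6·34/(8·63) = 1 − 204/504 = 0.595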